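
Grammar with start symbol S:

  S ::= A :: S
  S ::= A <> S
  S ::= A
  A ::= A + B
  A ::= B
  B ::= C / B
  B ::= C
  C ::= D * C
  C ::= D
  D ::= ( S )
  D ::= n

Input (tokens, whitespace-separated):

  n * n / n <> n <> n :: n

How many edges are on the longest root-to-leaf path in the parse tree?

[S [A [B [C [D n] * [C [D n]]] / [B [C [D n]]]]] <> [S [A [B [C [D n]]]] <> [S [A [B [C [D n]]]] :: [S [A [B [C [D n]]]]]]]]

8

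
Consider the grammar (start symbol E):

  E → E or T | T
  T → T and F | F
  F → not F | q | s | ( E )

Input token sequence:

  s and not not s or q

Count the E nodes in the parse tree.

2

[E [E [T [T [F s]] and [F not [F not [F s]]]]] or [T [F q]]]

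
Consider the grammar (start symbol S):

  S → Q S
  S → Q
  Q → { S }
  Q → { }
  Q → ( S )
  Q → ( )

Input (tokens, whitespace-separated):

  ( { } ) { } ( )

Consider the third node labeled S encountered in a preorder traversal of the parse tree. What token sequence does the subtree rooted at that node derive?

[S [Q ( [S [Q { }]] )] [S [Q { }] [S [Q ( )]]]]

{ } ( )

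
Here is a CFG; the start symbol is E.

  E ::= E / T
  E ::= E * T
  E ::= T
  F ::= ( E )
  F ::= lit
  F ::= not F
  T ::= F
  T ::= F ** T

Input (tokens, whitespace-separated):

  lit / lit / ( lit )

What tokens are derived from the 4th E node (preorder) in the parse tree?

lit

[E [E [E [T [F lit]]] / [T [F lit]]] / [T [F ( [E [T [F lit]]] )]]]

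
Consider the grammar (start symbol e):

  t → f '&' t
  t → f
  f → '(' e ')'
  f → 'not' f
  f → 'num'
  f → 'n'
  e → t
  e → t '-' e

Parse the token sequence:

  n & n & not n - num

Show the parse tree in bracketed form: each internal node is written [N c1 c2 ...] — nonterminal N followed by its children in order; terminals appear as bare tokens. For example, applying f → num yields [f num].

[e [t [f n] & [t [f n] & [t [f not [f n]]]]] - [e [t [f num]]]]

e
t - e
f & t - e
n & t - e
n & f & t - e
n & n & t - e
n & n & f - e
n & n & not f - e
n & n & not n - e
n & n & not n - t
n & n & not n - f
n & n & not n - num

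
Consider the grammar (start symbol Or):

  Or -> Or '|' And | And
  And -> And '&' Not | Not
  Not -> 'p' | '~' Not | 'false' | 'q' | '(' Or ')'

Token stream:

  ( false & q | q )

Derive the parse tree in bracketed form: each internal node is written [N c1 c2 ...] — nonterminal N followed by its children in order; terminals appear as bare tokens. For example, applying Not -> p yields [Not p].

Or
And
Not
( Or )
( Or | And )
( And | And )
( And & Not | And )
( Not & Not | And )
( false & Not | And )
( false & q | And )
( false & q | Not )
( false & q | q )

[Or [And [Not ( [Or [Or [And [And [Not false]] & [Not q]]] | [And [Not q]]] )]]]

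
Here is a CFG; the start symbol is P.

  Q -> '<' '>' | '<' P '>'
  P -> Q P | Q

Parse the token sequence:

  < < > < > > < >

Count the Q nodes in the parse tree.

[P [Q < [P [Q < >] [P [Q < >]]] >] [P [Q < >]]]

4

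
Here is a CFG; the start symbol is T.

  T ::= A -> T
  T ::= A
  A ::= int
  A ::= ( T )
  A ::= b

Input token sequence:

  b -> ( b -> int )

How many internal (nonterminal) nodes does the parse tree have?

8

[T [A b] -> [T [A ( [T [A b] -> [T [A int]]] )]]]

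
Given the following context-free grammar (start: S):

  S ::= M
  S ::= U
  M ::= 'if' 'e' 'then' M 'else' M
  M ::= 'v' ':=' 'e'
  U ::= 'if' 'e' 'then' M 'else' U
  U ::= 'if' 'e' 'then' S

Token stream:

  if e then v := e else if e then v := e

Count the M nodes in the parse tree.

[S [U if e then [M v := e] else [U if e then [S [M v := e]]]]]

2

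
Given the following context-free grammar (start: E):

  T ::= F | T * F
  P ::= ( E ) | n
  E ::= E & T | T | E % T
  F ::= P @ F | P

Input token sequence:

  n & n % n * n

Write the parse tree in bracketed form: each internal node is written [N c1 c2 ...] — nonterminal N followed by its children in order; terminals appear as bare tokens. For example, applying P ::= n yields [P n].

E
E % T
E & T % T
T & T % T
F & T % T
P & T % T
n & T % T
n & F % T
n & P % T
n & n % T
n & n % T * F
n & n % F * F
n & n % P * F
n & n % n * F
n & n % n * P
n & n % n * n

[E [E [E [T [F [P n]]]] & [T [F [P n]]]] % [T [T [F [P n]]] * [F [P n]]]]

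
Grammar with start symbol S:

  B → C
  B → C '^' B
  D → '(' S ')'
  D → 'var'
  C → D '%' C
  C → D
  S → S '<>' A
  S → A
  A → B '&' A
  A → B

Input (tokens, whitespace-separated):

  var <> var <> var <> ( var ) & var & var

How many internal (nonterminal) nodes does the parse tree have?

[S [S [S [S [A [B [C [D var]]]]] <> [A [B [C [D var]]]]] <> [A [B [C [D var]]]]] <> [A [B [C [D ( [S [A [B [C [D var]]]]] )]]] & [A [B [C [D var]]] & [A [B [C [D var]]]]]]]

33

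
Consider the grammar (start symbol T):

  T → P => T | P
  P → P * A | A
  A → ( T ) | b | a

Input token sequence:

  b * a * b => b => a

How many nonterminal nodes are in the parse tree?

[T [P [P [P [A b]] * [A a]] * [A b]] => [T [P [A b]] => [T [P [A a]]]]]

13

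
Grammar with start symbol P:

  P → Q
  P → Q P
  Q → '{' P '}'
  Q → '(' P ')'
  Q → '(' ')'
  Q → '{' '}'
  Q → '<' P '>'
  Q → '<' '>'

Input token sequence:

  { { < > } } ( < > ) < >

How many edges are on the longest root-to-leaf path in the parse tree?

[P [Q { [P [Q { [P [Q < >]] }]] }] [P [Q ( [P [Q < >]] )] [P [Q < >]]]]

6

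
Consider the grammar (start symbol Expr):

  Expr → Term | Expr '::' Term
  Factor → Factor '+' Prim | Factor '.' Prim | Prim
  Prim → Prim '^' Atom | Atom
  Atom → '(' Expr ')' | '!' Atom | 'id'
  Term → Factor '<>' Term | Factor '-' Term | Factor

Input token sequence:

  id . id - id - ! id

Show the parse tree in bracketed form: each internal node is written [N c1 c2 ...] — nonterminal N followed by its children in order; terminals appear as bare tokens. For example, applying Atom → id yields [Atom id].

Expr
Term
Factor - Term
Factor . Prim - Term
Prim . Prim - Term
Atom . Prim - Term
id . Prim - Term
id . Atom - Term
id . id - Term
id . id - Factor - Term
id . id - Prim - Term
id . id - Atom - Term
id . id - id - Term
id . id - id - Factor
id . id - id - Prim
id . id - id - Atom
id . id - id - ! Atom
id . id - id - ! id

[Expr [Term [Factor [Factor [Prim [Atom id]]] . [Prim [Atom id]]] - [Term [Factor [Prim [Atom id]]] - [Term [Factor [Prim [Atom ! [Atom id]]]]]]]]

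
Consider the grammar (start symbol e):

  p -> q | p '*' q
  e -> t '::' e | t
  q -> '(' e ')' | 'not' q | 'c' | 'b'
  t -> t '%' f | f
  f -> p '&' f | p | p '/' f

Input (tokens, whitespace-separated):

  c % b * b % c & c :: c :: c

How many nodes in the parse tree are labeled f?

6

[e [t [t [t [f [p [q c]]]] % [f [p [p [q b]] * [q b]]]] % [f [p [q c]] & [f [p [q c]]]]] :: [e [t [f [p [q c]]]] :: [e [t [f [p [q c]]]]]]]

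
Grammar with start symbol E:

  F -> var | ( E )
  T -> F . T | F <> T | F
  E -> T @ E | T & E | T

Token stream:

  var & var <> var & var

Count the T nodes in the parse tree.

[E [T [F var]] & [E [T [F var] <> [T [F var]]] & [E [T [F var]]]]]

4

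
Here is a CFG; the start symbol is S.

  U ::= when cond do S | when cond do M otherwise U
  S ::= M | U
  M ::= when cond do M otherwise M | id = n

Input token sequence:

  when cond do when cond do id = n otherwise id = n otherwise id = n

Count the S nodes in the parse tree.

1

[S [M when cond do [M when cond do [M id = n] otherwise [M id = n]] otherwise [M id = n]]]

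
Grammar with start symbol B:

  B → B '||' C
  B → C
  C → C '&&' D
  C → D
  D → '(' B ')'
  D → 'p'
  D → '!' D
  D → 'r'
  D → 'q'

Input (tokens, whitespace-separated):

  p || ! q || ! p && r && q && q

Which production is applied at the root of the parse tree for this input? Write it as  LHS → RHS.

B → B '||' C

[B [B [B [C [D p]]] || [C [D ! [D q]]]] || [C [C [C [C [D ! [D p]]] && [D r]] && [D q]] && [D q]]]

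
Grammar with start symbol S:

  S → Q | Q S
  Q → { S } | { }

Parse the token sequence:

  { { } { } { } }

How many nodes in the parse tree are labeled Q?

4

[S [Q { [S [Q { }] [S [Q { }] [S [Q { }]]]] }]]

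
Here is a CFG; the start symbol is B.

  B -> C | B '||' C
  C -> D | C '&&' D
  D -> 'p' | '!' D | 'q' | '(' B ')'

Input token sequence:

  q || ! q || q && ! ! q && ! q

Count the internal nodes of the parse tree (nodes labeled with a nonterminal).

17

[B [B [B [C [D q]]] || [C [D ! [D q]]]] || [C [C [C [D q]] && [D ! [D ! [D q]]]] && [D ! [D q]]]]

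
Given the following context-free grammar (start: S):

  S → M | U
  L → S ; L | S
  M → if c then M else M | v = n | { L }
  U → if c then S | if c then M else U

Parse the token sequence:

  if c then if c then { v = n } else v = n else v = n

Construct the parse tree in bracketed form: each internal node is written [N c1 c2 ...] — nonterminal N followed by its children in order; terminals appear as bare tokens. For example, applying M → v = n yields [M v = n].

[S [M if c then [M if c then [M { [L [S [M v = n]]] }] else [M v = n]] else [M v = n]]]

S
M
if c then M else M
if c then if c then M else M else M
if c then if c then { L } else M else M
if c then if c then { S } else M else M
if c then if c then { M } else M else M
if c then if c then { v = n } else M else M
if c then if c then { v = n } else v = n else M
if c then if c then { v = n } else v = n else v = n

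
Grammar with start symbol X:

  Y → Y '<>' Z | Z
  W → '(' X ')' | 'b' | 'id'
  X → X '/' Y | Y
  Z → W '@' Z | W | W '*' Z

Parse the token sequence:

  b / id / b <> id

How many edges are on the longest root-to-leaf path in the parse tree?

[X [X [X [Y [Z [W b]]]] / [Y [Z [W id]]]] / [Y [Y [Z [W b]]] <> [Z [W id]]]]

6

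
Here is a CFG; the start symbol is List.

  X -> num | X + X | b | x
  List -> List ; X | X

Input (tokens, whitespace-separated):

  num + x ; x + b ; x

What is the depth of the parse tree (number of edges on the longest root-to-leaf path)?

[List [List [List [X [X num] + [X x]]] ; [X [X x] + [X b]]] ; [X x]]

5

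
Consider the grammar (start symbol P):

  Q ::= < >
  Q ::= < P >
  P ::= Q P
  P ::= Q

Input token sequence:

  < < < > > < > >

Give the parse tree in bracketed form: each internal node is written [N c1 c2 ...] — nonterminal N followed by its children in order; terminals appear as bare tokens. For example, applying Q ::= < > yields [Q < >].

P
Q
< P >
< Q P >
< < P > P >
< < Q > P >
< < < > > P >
< < < > > Q >
< < < > > < > >

[P [Q < [P [Q < [P [Q < >]] >] [P [Q < >]]] >]]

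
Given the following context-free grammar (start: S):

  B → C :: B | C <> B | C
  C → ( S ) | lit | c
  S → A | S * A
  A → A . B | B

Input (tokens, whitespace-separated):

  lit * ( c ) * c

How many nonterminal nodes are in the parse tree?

16

[S [S [S [A [B [C lit]]]] * [A [B [C ( [S [A [B [C c]]]] )]]]] * [A [B [C c]]]]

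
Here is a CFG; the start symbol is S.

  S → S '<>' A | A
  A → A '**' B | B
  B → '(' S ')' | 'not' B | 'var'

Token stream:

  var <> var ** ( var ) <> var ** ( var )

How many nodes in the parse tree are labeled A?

7

[S [S [S [A [B var]]] <> [A [A [B var]] ** [B ( [S [A [B var]]] )]]] <> [A [A [B var]] ** [B ( [S [A [B var]]] )]]]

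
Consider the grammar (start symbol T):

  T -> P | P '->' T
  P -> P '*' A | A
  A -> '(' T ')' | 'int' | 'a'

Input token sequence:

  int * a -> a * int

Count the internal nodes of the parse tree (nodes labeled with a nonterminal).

10

[T [P [P [A int]] * [A a]] -> [T [P [P [A a]] * [A int]]]]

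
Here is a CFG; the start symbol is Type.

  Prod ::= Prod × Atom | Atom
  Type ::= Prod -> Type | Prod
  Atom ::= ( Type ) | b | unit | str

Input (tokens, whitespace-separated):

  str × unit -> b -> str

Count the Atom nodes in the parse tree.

4

[Type [Prod [Prod [Atom str]] × [Atom unit]] -> [Type [Prod [Atom b]] -> [Type [Prod [Atom str]]]]]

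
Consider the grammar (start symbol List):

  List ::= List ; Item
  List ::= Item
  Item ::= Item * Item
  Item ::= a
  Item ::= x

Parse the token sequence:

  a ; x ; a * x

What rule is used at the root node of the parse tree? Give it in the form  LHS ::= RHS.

List ::= List ; Item

[List [List [List [Item a]] ; [Item x]] ; [Item [Item a] * [Item x]]]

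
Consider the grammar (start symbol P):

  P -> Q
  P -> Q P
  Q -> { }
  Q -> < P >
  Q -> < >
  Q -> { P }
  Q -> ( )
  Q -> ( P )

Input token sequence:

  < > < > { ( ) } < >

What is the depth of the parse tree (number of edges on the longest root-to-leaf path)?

6

[P [Q < >] [P [Q < >] [P [Q { [P [Q ( )]] }] [P [Q < >]]]]]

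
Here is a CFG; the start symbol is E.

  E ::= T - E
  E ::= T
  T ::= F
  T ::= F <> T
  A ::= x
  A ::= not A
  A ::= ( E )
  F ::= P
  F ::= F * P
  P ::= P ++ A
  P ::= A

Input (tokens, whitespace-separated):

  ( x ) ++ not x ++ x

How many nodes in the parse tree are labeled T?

2

[E [T [F [P [P [P [A ( [E [T [F [P [A x]]]]] )]] ++ [A not [A x]]] ++ [A x]]]]]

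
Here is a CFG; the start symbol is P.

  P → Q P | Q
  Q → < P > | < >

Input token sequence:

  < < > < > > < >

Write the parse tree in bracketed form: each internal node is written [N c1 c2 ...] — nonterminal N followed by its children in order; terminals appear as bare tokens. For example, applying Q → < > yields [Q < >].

P
Q P
< P > P
< Q P > P
< < > P > P
< < > Q > P
< < > < > > P
< < > < > > Q
< < > < > > < >

[P [Q < [P [Q < >] [P [Q < >]]] >] [P [Q < >]]]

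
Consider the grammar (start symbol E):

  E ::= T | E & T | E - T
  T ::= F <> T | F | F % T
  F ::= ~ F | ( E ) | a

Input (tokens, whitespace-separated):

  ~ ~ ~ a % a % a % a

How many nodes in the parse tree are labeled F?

[E [T [F ~ [F ~ [F ~ [F a]]]] % [T [F a] % [T [F a] % [T [F a]]]]]]

7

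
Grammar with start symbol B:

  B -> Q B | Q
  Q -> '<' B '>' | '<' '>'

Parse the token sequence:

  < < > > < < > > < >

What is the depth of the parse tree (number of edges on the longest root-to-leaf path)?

5

[B [Q < [B [Q < >]] >] [B [Q < [B [Q < >]] >] [B [Q < >]]]]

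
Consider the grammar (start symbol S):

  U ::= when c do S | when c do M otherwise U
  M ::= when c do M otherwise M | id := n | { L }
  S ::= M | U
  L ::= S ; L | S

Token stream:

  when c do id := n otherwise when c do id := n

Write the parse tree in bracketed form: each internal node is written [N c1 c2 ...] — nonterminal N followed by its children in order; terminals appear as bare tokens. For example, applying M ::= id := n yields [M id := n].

[S [U when c do [M id := n] otherwise [U when c do [S [M id := n]]]]]

S
U
when c do M otherwise U
when c do id := n otherwise U
when c do id := n otherwise when c do S
when c do id := n otherwise when c do M
when c do id := n otherwise when c do id := n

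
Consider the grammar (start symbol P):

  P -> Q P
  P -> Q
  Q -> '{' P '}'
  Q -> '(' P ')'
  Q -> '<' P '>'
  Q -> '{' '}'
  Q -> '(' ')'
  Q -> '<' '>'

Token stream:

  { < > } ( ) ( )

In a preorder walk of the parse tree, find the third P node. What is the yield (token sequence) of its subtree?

[P [Q { [P [Q < >]] }] [P [Q ( )] [P [Q ( )]]]]

( ) ( )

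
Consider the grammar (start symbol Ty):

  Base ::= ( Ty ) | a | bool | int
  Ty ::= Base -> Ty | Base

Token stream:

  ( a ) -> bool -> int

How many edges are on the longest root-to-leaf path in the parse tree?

4

[Ty [Base ( [Ty [Base a]] )] -> [Ty [Base bool] -> [Ty [Base int]]]]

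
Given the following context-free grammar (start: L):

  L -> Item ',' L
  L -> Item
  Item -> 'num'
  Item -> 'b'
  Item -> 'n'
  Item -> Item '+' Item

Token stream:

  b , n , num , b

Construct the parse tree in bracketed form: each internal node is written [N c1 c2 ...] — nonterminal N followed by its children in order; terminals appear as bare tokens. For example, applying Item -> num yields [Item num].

L
Item , L
b , L
b , Item , L
b , n , L
b , n , Item , L
b , n , num , L
b , n , num , Item
b , n , num , b

[L [Item b] , [L [Item n] , [L [Item num] , [L [Item b]]]]]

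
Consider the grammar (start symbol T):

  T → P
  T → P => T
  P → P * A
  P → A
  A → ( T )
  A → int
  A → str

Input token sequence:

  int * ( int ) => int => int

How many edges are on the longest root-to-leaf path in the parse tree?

[T [P [P [A int]] * [A ( [T [P [A int]]] )]] => [T [P [A int]] => [T [P [A int]]]]]

6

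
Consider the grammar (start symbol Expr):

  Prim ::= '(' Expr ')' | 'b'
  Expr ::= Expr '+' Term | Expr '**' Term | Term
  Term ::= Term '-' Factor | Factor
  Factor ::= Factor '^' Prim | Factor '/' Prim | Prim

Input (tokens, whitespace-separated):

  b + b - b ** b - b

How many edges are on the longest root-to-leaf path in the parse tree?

[Expr [Expr [Expr [Term [Factor [Prim b]]]] + [Term [Term [Factor [Prim b]]] - [Factor [Prim b]]]] ** [Term [Term [Factor [Prim b]]] - [Factor [Prim b]]]]

6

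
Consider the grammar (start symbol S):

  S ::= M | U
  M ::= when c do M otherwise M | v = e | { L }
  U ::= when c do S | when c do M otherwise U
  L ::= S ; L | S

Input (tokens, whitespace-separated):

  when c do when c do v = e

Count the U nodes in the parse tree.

[S [U when c do [S [U when c do [S [M v = e]]]]]]

2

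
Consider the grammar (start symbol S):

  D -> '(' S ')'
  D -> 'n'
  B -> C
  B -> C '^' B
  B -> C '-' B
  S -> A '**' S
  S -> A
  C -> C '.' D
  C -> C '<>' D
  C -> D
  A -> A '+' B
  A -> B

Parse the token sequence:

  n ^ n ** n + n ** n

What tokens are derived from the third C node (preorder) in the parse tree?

[S [A [B [C [D n]] ^ [B [C [D n]]]]] ** [S [A [A [B [C [D n]]]] + [B [C [D n]]]] ** [S [A [B [C [D n]]]]]]]

n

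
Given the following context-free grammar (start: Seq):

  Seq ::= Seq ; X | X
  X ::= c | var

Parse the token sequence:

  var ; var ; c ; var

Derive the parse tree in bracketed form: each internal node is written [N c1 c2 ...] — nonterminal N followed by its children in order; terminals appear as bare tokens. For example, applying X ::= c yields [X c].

[Seq [Seq [Seq [Seq [X var]] ; [X var]] ; [X c]] ; [X var]]

Seq
Seq ; X
Seq ; X ; X
Seq ; X ; X ; X
X ; X ; X ; X
var ; X ; X ; X
var ; var ; X ; X
var ; var ; c ; X
var ; var ; c ; var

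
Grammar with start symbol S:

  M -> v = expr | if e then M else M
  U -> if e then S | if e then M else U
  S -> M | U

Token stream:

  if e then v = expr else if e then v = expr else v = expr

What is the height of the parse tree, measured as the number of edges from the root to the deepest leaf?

[S [M if e then [M v = expr] else [M if e then [M v = expr] else [M v = expr]]]]

4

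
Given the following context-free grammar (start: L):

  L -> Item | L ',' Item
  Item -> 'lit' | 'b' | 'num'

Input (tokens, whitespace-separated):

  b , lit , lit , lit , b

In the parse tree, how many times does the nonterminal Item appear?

[L [L [L [L [L [Item b]] , [Item lit]] , [Item lit]] , [Item lit]] , [Item b]]

5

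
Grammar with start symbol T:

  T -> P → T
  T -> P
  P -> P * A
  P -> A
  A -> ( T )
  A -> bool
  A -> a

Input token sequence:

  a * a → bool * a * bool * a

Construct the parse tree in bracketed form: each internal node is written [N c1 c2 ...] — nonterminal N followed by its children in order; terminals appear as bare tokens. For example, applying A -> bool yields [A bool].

T
P → T
P * A → T
A * A → T
a * A → T
a * a → T
a * a → P
a * a → P * A
a * a → P * A * A
a * a → P * A * A * A
a * a → A * A * A * A
a * a → bool * A * A * A
a * a → bool * a * A * A
a * a → bool * a * bool * A
a * a → bool * a * bool * a

[T [P [P [A a]] * [A a]] → [T [P [P [P [P [A bool]] * [A a]] * [A bool]] * [A a]]]]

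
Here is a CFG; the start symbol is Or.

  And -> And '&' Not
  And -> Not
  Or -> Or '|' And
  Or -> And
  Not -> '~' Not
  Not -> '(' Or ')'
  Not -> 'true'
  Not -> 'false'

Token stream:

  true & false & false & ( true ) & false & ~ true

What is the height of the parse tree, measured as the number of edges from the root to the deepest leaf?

8

[Or [And [And [And [And [And [And [Not true]] & [Not false]] & [Not false]] & [Not ( [Or [And [Not true]]] )]] & [Not false]] & [Not ~ [Not true]]]]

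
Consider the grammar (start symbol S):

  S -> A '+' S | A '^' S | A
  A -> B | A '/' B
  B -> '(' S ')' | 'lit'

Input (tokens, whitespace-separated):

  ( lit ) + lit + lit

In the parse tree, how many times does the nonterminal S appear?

4

[S [A [B ( [S [A [B lit]]] )]] + [S [A [B lit]] + [S [A [B lit]]]]]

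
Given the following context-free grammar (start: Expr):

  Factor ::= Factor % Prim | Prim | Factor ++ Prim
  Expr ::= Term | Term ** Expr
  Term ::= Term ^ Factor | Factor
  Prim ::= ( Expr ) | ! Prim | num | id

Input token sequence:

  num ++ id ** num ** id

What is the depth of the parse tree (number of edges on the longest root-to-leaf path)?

6

[Expr [Term [Factor [Factor [Prim num]] ++ [Prim id]]] ** [Expr [Term [Factor [Prim num]]] ** [Expr [Term [Factor [Prim id]]]]]]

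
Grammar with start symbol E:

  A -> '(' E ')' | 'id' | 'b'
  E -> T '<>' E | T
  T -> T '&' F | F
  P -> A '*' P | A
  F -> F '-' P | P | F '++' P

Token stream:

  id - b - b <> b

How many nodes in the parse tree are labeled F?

[E [T [F [F [F [P [A id]]] - [P [A b]]] - [P [A b]]]] <> [E [T [F [P [A b]]]]]]

4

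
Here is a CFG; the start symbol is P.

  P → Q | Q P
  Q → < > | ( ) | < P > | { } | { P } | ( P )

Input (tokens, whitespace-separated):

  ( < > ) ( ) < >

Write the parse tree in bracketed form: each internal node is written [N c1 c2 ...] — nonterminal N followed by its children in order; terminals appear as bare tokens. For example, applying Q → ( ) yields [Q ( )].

[P [Q ( [P [Q < >]] )] [P [Q ( )] [P [Q < >]]]]

P
Q P
( P ) P
( Q ) P
( < > ) P
( < > ) Q P
( < > ) ( ) P
( < > ) ( ) Q
( < > ) ( ) < >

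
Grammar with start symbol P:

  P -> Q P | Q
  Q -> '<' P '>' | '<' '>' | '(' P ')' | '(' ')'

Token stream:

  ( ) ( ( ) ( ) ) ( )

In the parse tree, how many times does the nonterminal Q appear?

5

[P [Q ( )] [P [Q ( [P [Q ( )] [P [Q ( )]]] )] [P [Q ( )]]]]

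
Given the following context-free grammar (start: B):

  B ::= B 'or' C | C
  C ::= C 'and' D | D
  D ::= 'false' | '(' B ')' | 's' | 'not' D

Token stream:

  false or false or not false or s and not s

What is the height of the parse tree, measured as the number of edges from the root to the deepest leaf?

[B [B [B [B [C [D false]]] or [C [D false]]] or [C [D not [D false]]]] or [C [C [D s]] and [D not [D s]]]]

6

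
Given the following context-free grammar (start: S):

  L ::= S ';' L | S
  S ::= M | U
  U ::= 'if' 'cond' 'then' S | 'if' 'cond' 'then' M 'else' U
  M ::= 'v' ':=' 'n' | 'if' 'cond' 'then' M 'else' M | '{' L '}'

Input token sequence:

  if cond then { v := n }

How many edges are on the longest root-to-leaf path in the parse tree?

7

[S [U if cond then [S [M { [L [S [M v := n]]] }]]]]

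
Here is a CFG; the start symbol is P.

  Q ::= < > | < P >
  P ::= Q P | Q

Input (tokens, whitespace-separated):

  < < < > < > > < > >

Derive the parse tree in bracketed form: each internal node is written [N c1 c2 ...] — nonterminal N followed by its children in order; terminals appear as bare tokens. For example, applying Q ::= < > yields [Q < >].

P
Q
< P >
< Q P >
< < P > P >
< < Q P > P >
< < < > P > P >
< < < > Q > P >
< < < > < > > P >
< < < > < > > Q >
< < < > < > > < > >

[P [Q < [P [Q < [P [Q < >] [P [Q < >]]] >] [P [Q < >]]] >]]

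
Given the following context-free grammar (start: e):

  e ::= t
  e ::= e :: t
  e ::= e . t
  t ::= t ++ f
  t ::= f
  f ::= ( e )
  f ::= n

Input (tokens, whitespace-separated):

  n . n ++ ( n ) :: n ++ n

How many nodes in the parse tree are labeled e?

4

[e [e [e [t [f n]]] . [t [t [f n]] ++ [f ( [e [t [f n]]] )]]] :: [t [t [f n]] ++ [f n]]]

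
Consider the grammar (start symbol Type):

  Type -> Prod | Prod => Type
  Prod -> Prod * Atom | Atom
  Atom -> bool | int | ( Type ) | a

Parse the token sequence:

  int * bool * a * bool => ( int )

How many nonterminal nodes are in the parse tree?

15

[Type [Prod [Prod [Prod [Prod [Atom int]] * [Atom bool]] * [Atom a]] * [Atom bool]] => [Type [Prod [Atom ( [Type [Prod [Atom int]]] )]]]]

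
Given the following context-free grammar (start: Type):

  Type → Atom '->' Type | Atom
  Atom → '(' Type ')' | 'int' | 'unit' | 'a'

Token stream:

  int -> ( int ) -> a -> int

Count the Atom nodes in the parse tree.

5

[Type [Atom int] -> [Type [Atom ( [Type [Atom int]] )] -> [Type [Atom a] -> [Type [Atom int]]]]]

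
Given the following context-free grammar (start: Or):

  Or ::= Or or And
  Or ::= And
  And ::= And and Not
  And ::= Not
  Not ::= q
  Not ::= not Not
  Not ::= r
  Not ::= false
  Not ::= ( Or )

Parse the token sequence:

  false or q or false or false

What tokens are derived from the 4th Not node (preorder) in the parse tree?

false

[Or [Or [Or [Or [And [Not false]]] or [And [Not q]]] or [And [Not false]]] or [And [Not false]]]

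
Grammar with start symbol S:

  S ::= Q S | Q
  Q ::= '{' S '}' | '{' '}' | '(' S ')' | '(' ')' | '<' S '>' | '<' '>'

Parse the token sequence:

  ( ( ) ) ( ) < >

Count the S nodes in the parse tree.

4

[S [Q ( [S [Q ( )]] )] [S [Q ( )] [S [Q < >]]]]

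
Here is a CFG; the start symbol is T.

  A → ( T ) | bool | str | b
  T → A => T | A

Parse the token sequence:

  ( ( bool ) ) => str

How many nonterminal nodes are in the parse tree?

8

[T [A ( [T [A ( [T [A bool]] )]] )] => [T [A str]]]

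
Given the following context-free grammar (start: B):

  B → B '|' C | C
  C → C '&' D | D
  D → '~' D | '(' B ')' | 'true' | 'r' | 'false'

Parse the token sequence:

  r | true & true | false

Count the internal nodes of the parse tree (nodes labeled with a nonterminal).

11

[B [B [B [C [D r]]] | [C [C [D true]] & [D true]]] | [C [D false]]]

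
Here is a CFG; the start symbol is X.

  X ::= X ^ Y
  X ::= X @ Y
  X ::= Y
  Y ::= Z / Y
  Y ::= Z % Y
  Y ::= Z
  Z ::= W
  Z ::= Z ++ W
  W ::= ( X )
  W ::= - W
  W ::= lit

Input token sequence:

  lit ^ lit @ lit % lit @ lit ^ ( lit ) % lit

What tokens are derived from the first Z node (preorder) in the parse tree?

[X [X [X [X [X [Y [Z [W lit]]]] ^ [Y [Z [W lit]]]] @ [Y [Z [W lit]] % [Y [Z [W lit]]]]] @ [Y [Z [W lit]]]] ^ [Y [Z [W ( [X [Y [Z [W lit]]]] )]] % [Y [Z [W lit]]]]]

lit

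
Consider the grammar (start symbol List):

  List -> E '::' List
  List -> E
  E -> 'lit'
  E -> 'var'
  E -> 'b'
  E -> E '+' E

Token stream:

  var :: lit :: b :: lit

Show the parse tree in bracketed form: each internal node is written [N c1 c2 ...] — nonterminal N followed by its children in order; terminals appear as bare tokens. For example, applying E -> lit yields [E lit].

[List [E var] :: [List [E lit] :: [List [E b] :: [List [E lit]]]]]

List
E :: List
var :: List
var :: E :: List
var :: lit :: List
var :: lit :: E :: List
var :: lit :: b :: List
var :: lit :: b :: E
var :: lit :: b :: lit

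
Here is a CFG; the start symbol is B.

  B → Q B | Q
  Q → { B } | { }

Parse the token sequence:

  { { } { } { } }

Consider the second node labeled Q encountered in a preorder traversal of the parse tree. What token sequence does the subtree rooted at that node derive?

{ }

[B [Q { [B [Q { }] [B [Q { }] [B [Q { }]]]] }]]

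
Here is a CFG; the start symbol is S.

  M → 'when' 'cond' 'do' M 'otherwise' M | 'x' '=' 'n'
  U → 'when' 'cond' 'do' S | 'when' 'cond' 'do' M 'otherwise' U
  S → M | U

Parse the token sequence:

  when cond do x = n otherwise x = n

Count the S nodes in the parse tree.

[S [M when cond do [M x = n] otherwise [M x = n]]]

1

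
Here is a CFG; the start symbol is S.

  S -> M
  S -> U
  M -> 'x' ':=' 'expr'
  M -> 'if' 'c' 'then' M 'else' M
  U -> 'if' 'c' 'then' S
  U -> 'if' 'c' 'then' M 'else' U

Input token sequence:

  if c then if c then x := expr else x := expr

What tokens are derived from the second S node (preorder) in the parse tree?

if c then x := expr else x := expr

[S [U if c then [S [M if c then [M x := expr] else [M x := expr]]]]]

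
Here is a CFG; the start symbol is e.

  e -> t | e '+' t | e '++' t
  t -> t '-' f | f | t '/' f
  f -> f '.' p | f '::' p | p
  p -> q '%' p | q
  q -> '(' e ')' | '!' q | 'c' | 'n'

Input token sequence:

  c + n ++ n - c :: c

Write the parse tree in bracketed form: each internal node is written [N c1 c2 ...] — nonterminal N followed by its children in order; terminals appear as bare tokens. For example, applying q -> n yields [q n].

[e [e [e [t [f [p [q c]]]]] + [t [f [p [q n]]]]] ++ [t [t [f [p [q n]]]] - [f [f [p [q c]]] :: [p [q c]]]]]

e
e ++ t
e + t ++ t
t + t ++ t
f + t ++ t
p + t ++ t
q + t ++ t
c + t ++ t
c + f ++ t
c + p ++ t
c + q ++ t
c + n ++ t
c + n ++ t - f
c + n ++ f - f
c + n ++ p - f
c + n ++ q - f
c + n ++ n - f
c + n ++ n - f :: p
c + n ++ n - p :: p
c + n ++ n - q :: p
c + n ++ n - c :: p
c + n ++ n - c :: q
c + n ++ n - c :: c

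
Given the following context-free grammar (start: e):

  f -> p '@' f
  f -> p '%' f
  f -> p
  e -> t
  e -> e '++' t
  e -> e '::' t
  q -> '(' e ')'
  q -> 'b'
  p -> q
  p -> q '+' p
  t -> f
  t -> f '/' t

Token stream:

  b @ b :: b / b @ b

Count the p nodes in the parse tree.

5

[e [e [t [f [p [q b]] @ [f [p [q b]]]]]] :: [t [f [p [q b]]] / [t [f [p [q b]] @ [f [p [q b]]]]]]]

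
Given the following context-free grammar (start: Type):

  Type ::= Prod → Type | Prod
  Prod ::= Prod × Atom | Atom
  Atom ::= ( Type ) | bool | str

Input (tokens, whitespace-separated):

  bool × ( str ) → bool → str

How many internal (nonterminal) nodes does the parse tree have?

14

[Type [Prod [Prod [Atom bool]] × [Atom ( [Type [Prod [Atom str]]] )]] → [Type [Prod [Atom bool]] → [Type [Prod [Atom str]]]]]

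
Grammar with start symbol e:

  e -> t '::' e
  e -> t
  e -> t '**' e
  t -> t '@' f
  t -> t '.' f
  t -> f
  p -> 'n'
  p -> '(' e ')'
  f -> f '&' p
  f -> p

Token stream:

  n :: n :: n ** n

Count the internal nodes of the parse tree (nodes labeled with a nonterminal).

[e [t [f [p n]]] :: [e [t [f [p n]]] :: [e [t [f [p n]]] ** [e [t [f [p n]]]]]]]

16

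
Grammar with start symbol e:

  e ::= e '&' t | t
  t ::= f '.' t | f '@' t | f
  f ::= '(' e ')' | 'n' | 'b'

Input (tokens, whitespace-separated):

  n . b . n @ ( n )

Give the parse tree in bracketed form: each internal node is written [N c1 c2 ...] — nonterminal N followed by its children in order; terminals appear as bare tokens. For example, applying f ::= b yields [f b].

[e [t [f n] . [t [f b] . [t [f n] @ [t [f ( [e [t [f n]]] )]]]]]]

e
t
f . t
n . t
n . f . t
n . b . t
n . b . f @ t
n . b . n @ t
n . b . n @ f
n . b . n @ ( e )
n . b . n @ ( t )
n . b . n @ ( f )
n . b . n @ ( n )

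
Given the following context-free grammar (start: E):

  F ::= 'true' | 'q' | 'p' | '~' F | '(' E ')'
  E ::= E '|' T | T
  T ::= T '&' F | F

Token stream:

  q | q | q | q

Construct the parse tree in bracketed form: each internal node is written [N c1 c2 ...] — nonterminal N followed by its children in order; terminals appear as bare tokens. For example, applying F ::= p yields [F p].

E
E | T
E | T | T
E | T | T | T
T | T | T | T
F | T | T | T
q | T | T | T
q | F | T | T
q | q | T | T
q | q | F | T
q | q | q | T
q | q | q | F
q | q | q | q

[E [E [E [E [T [F q]]] | [T [F q]]] | [T [F q]]] | [T [F q]]]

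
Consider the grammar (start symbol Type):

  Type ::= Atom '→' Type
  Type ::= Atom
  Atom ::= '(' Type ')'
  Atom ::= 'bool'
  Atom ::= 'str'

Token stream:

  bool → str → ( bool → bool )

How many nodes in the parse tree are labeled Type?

[Type [Atom bool] → [Type [Atom str] → [Type [Atom ( [Type [Atom bool] → [Type [Atom bool]]] )]]]]

5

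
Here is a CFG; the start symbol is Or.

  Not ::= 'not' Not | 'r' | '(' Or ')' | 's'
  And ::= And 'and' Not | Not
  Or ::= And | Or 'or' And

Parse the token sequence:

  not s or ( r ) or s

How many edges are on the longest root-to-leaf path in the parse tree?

7

[Or [Or [Or [And [Not not [Not s]]]] or [And [Not ( [Or [And [Not r]]] )]]] or [And [Not s]]]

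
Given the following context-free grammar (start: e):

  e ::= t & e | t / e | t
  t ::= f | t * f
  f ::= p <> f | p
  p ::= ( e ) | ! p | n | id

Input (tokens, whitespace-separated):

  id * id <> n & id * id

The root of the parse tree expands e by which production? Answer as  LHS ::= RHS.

[e [t [t [f [p id]]] * [f [p id] <> [f [p n]]]] & [e [t [t [f [p id]]] * [f [p id]]]]]

e ::= t & e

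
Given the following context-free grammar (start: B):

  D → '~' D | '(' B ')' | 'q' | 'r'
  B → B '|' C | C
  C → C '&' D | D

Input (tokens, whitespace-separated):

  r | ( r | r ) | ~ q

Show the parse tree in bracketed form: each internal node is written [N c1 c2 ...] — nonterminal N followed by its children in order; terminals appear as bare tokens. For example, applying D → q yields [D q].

[B [B [B [C [D r]]] | [C [D ( [B [B [C [D r]]] | [C [D r]]] )]]] | [C [D ~ [D q]]]]

B
B | C
B | C | C
C | C | C
D | C | C
r | C | C
r | D | C
r | ( B ) | C
r | ( B | C ) | C
r | ( C | C ) | C
r | ( D | C ) | C
r | ( r | C ) | C
r | ( r | D ) | C
r | ( r | r ) | C
r | ( r | r ) | D
r | ( r | r ) | ~ D
r | ( r | r ) | ~ q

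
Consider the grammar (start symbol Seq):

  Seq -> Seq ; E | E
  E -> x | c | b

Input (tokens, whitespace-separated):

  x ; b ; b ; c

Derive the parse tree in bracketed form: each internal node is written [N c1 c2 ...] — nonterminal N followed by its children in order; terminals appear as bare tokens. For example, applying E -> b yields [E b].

[Seq [Seq [Seq [Seq [E x]] ; [E b]] ; [E b]] ; [E c]]

Seq
Seq ; E
Seq ; E ; E
Seq ; E ; E ; E
E ; E ; E ; E
x ; E ; E ; E
x ; b ; E ; E
x ; b ; b ; E
x ; b ; b ; c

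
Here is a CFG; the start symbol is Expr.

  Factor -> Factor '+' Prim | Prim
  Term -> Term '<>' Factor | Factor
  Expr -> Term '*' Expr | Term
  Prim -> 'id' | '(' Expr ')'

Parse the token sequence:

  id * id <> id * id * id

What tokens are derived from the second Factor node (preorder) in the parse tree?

[Expr [Term [Factor [Prim id]]] * [Expr [Term [Term [Factor [Prim id]]] <> [Factor [Prim id]]] * [Expr [Term [Factor [Prim id]]] * [Expr [Term [Factor [Prim id]]]]]]]

id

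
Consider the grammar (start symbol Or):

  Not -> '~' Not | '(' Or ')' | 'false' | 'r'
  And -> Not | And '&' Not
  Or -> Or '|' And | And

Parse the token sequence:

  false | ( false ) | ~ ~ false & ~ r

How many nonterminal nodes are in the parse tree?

[Or [Or [Or [And [Not false]]] | [And [Not ( [Or [And [Not false]]] )]]] | [And [And [Not ~ [Not ~ [Not false]]]] & [Not ~ [Not r]]]]

17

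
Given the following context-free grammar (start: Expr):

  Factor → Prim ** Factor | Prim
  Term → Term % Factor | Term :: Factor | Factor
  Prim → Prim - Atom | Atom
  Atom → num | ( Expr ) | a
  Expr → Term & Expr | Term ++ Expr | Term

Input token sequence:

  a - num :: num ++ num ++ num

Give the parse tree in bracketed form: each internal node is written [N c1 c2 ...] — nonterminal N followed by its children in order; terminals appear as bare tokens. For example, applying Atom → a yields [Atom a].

[Expr [Term [Term [Factor [Prim [Prim [Atom a]] - [Atom num]]]] :: [Factor [Prim [Atom num]]]] ++ [Expr [Term [Factor [Prim [Atom num]]]] ++ [Expr [Term [Factor [Prim [Atom num]]]]]]]

Expr
Term ++ Expr
Term :: Factor ++ Expr
Factor :: Factor ++ Expr
Prim :: Factor ++ Expr
Prim - Atom :: Factor ++ Expr
Atom - Atom :: Factor ++ Expr
a - Atom :: Factor ++ Expr
a - num :: Factor ++ Expr
a - num :: Prim ++ Expr
a - num :: Atom ++ Expr
a - num :: num ++ Expr
a - num :: num ++ Term ++ Expr
a - num :: num ++ Factor ++ Expr
a - num :: num ++ Prim ++ Expr
a - num :: num ++ Atom ++ Expr
a - num :: num ++ num ++ Expr
a - num :: num ++ num ++ Term
a - num :: num ++ num ++ Factor
a - num :: num ++ num ++ Prim
a - num :: num ++ num ++ Atom
a - num :: num ++ num ++ num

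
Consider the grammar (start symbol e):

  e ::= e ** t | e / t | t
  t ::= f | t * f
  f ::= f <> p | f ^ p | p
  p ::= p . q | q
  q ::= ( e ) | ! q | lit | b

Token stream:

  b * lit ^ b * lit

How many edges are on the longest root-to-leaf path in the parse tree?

[e [t [t [t [f [p [q b]]]] * [f [f [p [q lit]]] ^ [p [q b]]]] * [f [p [q lit]]]]]

7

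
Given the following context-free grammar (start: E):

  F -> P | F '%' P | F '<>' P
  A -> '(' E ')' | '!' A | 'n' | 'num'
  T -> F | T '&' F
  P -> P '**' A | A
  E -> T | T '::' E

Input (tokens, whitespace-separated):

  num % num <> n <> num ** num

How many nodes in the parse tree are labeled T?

1

[E [T [F [F [F [F [P [A num]]] % [P [A num]]] <> [P [A n]]] <> [P [P [A num]] ** [A num]]]]]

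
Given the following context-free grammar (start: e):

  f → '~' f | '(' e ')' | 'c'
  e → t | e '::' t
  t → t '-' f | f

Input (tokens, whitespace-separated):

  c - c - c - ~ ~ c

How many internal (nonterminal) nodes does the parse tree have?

[e [t [t [t [t [f c]] - [f c]] - [f c]] - [f ~ [f ~ [f c]]]]]

11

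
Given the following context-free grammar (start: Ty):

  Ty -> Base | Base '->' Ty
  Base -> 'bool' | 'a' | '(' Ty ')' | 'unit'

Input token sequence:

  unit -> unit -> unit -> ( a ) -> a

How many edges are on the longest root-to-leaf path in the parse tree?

[Ty [Base unit] -> [Ty [Base unit] -> [Ty [Base unit] -> [Ty [Base ( [Ty [Base a]] )] -> [Ty [Base a]]]]]]

7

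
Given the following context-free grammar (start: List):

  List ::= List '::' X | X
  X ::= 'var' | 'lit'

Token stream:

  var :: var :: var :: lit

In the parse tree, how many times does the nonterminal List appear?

4

[List [List [List [List [X var]] :: [X var]] :: [X var]] :: [X lit]]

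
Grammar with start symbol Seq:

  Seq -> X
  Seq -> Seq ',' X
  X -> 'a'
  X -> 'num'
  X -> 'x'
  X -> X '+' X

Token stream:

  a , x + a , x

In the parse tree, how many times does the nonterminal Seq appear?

[Seq [Seq [Seq [X a]] , [X [X x] + [X a]]] , [X x]]

3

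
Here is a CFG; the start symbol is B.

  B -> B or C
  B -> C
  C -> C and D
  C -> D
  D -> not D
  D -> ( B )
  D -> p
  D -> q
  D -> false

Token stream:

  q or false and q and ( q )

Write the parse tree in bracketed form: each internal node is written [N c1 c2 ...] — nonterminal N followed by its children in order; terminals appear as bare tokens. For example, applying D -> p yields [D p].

B
B or C
C or C
D or C
q or C
q or C and D
q or C and D and D
q or D and D and D
q or false and D and D
q or false and q and D
q or false and q and ( B )
q or false and q and ( C )
q or false and q and ( D )
q or false and q and ( q )

[B [B [C [D q]]] or [C [C [C [D false]] and [D q]] and [D ( [B [C [D q]]] )]]]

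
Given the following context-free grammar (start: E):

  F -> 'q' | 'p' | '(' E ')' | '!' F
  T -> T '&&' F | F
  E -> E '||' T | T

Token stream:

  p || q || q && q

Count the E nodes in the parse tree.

[E [E [E [T [F p]]] || [T [F q]]] || [T [T [F q]] && [F q]]]

3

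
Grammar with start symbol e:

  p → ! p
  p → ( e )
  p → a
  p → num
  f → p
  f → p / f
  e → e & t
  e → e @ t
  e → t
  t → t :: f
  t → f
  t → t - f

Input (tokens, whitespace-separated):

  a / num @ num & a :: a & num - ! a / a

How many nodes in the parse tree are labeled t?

[e [e [e [e [t [f [p a] / [f [p num]]]]] @ [t [f [p num]]]] & [t [t [f [p a]]] :: [f [p a]]]] & [t [t [f [p num]]] - [f [p ! [p a]] / [f [p a]]]]]

6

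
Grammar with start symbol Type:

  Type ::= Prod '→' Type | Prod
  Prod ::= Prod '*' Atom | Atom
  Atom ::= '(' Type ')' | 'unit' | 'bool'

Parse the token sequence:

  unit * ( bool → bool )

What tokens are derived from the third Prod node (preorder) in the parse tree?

[Type [Prod [Prod [Atom unit]] * [Atom ( [Type [Prod [Atom bool]] → [Type [Prod [Atom bool]]]] )]]]

bool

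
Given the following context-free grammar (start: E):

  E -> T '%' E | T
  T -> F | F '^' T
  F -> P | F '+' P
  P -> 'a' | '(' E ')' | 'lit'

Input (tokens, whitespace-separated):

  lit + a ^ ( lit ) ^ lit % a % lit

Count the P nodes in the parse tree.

[E [T [F [F [P lit]] + [P a]] ^ [T [F [P ( [E [T [F [P lit]]]] )]] ^ [T [F [P lit]]]]] % [E [T [F [P a]]] % [E [T [F [P lit]]]]]]

7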